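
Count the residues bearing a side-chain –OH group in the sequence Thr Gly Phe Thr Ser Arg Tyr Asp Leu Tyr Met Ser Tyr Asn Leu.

7

The –OH-bearing residues are Ser, Thr (aliphatic alcohols), and Tyr (phenol).
Matching residues: Thr1, Thr4, Ser5, Tyr7, Tyr10, Ser12, Tyr13.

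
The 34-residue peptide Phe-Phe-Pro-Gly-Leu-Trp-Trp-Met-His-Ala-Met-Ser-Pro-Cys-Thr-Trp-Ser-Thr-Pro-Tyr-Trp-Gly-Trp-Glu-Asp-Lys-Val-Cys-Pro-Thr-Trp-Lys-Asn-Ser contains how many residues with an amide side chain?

Only N (asparagine) and Q (glutamine) carry a side-chain carboxamide.
Matching residues: Asn33.

1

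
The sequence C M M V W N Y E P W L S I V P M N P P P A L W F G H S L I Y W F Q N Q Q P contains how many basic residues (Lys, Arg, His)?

1

Matching residues: H26.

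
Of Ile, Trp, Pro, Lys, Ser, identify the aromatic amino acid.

Trp

F, W, and Y each carry an aromatic ring on the side chain.
Of the listed options, only Trp belongs to this group.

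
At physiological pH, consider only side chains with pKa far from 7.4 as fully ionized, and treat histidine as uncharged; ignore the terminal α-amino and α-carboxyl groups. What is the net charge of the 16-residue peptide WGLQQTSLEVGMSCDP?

-2

At pH ~7.4 the Lys and Arg side chains are protonated (+1), the Asp and Glu side chains are deprotonated (−1), and with His taken as neutral all other side chains carry no charge.
Positive (K, R): none → +0.
Negative (D, E): E9, D15 → −2.
Net charge = (+0) + (−2) = −2.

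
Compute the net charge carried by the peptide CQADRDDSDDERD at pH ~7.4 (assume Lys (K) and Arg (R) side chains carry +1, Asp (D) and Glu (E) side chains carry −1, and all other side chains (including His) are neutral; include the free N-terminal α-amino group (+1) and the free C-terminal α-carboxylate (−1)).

-5

Positive (K, R): R5, R12 → +2.
Negative (D, E): D4, D6, D7, D9, D10, E11, D13 → −7.
The N-terminus (+1) and C-terminus (−1) cancel.
Net charge = (+2) + (−7) = −5.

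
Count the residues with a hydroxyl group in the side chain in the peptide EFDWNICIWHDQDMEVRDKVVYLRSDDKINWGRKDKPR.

The –OH-bearing residues are Ser, Thr (aliphatic alcohols), and Tyr (phenol).
Matching residues: Y22, S25.

2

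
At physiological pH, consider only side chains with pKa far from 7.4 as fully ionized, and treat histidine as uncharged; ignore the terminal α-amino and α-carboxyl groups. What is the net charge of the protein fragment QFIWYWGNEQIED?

-3

Near pH 7.4, K and R contribute +1 each, D and E contribute −1 each, and every other side chain (His included, as stated) is uncharged.
Positive (K, R): none → +0.
Negative (D, E): E9, E12, D13 → −3.
Net charge = (+0) + (−3) = −3.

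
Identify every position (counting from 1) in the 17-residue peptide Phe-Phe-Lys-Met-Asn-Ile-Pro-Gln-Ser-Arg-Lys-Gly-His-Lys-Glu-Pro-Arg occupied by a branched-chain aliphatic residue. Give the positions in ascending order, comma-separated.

V, L, and I make up the branched-chain aliphatic group.
Matching residues: Ile6.

6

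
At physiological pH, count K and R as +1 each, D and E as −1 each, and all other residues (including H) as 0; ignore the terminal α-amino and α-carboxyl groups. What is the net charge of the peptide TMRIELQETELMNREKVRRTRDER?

Positive (K, R): R3, R14, K16, R18, R19, R21, R24 → +7.
Negative (D, E): E5, E8, E10, E15, D22, E23 → −6.
Net charge = (+7) + (−6) = +1.

+1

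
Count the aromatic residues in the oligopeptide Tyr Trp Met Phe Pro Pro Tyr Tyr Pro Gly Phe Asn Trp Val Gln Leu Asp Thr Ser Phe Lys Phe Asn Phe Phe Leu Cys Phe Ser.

Phenylalanine (F), tryptophan (W), and tyrosine (Y) have aromatic ring side chains.
Matching residues: Tyr1, Trp2, Phe4, Tyr7, Tyr8, Phe11, Trp13, Phe20, Phe22, Phe24, Phe25, Phe28.

12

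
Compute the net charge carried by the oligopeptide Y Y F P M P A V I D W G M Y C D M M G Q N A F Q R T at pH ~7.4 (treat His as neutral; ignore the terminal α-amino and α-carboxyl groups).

-1

Near pH 7.4, K and R contribute +1 each, D and E contribute −1 each, and every other side chain (His included, as stated) is uncharged.
Positive (K, R): R25 → +1.
Negative (D, E): D10, D16 → −2.
Net charge = (+1) + (−2) = −1.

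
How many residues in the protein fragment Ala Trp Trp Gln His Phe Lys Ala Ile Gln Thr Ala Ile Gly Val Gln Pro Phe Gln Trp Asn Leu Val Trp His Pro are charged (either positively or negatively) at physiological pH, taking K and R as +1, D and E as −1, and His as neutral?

1

Charged side chains at pH ~7.4: K, R (positive); D, E (negative).
Matching residues: Lys7.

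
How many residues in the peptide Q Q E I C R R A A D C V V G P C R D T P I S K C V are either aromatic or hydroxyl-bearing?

Aromatic: F, W, Y. Hydroxyl-bearing: S, T, Y.
Aromatic residues here: none (0).
Hydroxyl-bearing residues here: T19, S22 (2).
(Y belongs to both groups, but none appear in this sequence.) Total = 0 + 2 = 2.

2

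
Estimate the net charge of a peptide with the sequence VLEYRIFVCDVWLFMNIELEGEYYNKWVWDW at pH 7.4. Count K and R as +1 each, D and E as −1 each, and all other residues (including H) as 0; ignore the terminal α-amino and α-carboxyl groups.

Positive (K, R): R5, K26 → +2.
Negative (D, E): E3, D10, E18, E20, E22, D30 → −6.
Net charge = (+2) + (−6) = −4.

-4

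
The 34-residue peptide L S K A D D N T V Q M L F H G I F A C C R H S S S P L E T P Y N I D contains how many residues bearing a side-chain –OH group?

The –OH-bearing residues are Ser, Thr (aliphatic alcohols), and Tyr (phenol).
Matching residues: S2, T8, S23, S24, S25, T29, Y31.

7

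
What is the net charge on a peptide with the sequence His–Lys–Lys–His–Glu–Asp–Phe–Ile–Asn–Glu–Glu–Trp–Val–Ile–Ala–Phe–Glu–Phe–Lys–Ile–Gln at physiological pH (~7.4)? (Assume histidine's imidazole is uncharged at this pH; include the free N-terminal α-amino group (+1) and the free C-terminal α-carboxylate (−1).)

At pH ~7.4 the Lys and Arg side chains are protonated (+1), the Asp and Glu side chains are deprotonated (−1), and with His taken as neutral all other side chains carry no charge.
Positive (K, R): Lys2, Lys3, Lys19 → +3.
Negative (D, E): Glu5, Asp6, Glu10, Glu11, Glu17 → −5.
The N-terminus (+1) and C-terminus (−1) cancel.
Net charge = (+3) + (−5) = −2.

-2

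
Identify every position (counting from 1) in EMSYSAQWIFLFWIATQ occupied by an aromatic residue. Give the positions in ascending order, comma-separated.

4, 8, 10, 12, 13

F, W, and Y each carry an aromatic ring on the side chain.
Matching residues: Y4, W8, F10, F12, W13.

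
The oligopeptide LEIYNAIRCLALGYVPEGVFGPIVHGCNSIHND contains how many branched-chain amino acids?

10

V, L, and I make up the branched-chain aliphatic group.
Matching residues: L1, I3, I7, L10, L12, V15, V19, I23, V24, I30.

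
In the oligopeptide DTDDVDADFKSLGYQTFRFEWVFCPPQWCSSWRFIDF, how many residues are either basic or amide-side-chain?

5

Basic: H, K, R. Amide-side-chain: N, Q.
Basic residues here: K10, R18, R33 (3).
Amide-side-chain residues here: Q15, Q27 (2).
The two groups share no amino acid, so total = 3 + 2 = 5.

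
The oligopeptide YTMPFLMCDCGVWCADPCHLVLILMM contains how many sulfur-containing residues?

Only Cys (C) and Met (M) have a sulfur atom in the side chain.
Matching residues: M3, M7, C8, C10, C14, C18, M25, M26.

8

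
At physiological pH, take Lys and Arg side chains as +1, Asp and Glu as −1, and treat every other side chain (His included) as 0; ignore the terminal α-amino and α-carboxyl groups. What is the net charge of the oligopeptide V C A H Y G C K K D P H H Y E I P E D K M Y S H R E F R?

0

Positive (K, R): K8, K9, K20, R25, R28 → +5.
Negative (D, E): D10, E15, E18, D19, E26 → −5.
Net charge = (+5) + (−5) = 0.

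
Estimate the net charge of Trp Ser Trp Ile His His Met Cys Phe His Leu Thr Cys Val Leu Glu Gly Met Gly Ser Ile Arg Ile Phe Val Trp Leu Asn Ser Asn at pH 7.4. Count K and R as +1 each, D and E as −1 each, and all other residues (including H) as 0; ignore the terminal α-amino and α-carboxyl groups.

0

Positive (K, R): Arg22 → +1.
Negative (D, E): Glu16 → −1.
Net charge = (+1) + (−1) = 0.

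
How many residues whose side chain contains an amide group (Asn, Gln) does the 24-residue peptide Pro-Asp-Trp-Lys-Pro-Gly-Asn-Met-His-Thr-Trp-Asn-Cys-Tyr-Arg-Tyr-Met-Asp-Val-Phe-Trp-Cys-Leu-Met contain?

2

Matching residues: Asn7, Asn12.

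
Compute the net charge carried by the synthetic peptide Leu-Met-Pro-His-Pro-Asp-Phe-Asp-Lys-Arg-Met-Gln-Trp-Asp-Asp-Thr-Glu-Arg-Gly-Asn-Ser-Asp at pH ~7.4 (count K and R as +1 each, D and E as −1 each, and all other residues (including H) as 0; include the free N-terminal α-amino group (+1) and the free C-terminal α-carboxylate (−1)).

-3

Positive (K, R): Lys9, Arg10, Arg18 → +3.
Negative (D, E): Asp6, Asp8, Asp14, Asp15, Glu17, Asp22 → −6.
The N-terminus (+1) and C-terminus (−1) cancel.
Net charge = (+3) + (−6) = −3.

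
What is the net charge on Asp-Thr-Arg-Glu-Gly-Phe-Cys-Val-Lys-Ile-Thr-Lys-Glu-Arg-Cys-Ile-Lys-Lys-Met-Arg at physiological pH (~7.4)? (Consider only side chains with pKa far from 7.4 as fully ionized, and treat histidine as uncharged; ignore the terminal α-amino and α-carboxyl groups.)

The side chains ionized at physiological pH are Lys/Arg (+1) and Asp/Glu (−1); with His treated as neutral, nothing else contributes.
Positive (K, R): Arg3, Lys9, Lys12, Arg14, Lys17, Lys18, Arg20 → +7.
Negative (D, E): Asp1, Glu4, Glu13 → −3.
Net charge = (+7) + (−3) = +4.

+4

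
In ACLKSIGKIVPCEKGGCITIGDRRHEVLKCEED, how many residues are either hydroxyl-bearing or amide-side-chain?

2

Hydroxyl-bearing: S, T, Y. Amide-side-chain: N, Q.
Hydroxyl-bearing residues here: S5, T19 (2).
Amide-side-chain residues here: none (0).
The two groups share no amino acid, so total = 2 + 0 = 2.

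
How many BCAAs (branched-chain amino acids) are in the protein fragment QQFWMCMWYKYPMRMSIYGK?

The BCAAs are Val, Leu, and Ile — aliphatic side chains with a branch point.
Matching residues: I17.

1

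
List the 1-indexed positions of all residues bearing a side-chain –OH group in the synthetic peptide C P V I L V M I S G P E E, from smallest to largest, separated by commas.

9

S, T, and Y are the three residues with a side-chain hydroxyl.
Matching residues: S9.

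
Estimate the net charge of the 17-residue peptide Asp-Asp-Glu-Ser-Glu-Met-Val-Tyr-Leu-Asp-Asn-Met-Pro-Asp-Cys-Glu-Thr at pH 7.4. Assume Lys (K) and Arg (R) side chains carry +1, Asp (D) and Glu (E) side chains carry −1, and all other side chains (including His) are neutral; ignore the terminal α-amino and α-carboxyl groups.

-7

Positive (K, R): none → +0.
Negative (D, E): Asp1, Asp2, Glu3, Glu5, Asp10, Asp14, Glu16 → −7.
Net charge = (+0) + (−7) = −7.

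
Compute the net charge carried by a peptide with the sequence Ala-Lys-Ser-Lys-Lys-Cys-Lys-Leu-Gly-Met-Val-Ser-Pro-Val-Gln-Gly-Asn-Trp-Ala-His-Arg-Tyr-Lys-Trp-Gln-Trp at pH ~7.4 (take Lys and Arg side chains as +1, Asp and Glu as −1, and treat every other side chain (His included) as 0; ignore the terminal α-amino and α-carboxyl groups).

+6

Positive (K, R): Lys2, Lys4, Lys5, Lys7, Arg21, Lys23 → +6.
Negative (D, E): none → −0.
Net charge = (+6) + (−0) = +6.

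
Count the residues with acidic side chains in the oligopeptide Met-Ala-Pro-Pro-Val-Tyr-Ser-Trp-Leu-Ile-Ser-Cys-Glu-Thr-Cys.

The acidic residues are Asp (D) and Glu (E), whose side chains end in a carboxylate group.
Matching residues: Glu13.

1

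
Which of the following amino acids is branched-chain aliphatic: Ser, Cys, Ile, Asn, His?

Valine (V), leucine (L), and isoleucine (I) are the branched-chain amino acids.
Of the listed options, only Ile belongs to this group.

Ile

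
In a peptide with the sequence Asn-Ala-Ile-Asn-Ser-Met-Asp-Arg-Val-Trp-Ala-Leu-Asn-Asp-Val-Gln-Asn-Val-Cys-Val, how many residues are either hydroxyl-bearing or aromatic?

2

Hydroxyl-bearing: S, T, Y. Aromatic: F, W, Y.
Hydroxyl-bearing residues here: Ser5 (1).
Aromatic residues here: Trp10 (1).
(Y belongs to both groups, but none appear in this sequence.) Total = 1 + 1 = 2.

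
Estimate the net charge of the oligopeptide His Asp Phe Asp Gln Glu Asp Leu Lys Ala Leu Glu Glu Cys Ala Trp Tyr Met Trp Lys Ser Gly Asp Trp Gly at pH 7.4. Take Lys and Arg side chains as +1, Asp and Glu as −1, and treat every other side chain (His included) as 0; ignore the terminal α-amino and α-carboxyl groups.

-5

Positive (K, R): Lys9, Lys20 → +2.
Negative (D, E): Asp2, Asp4, Glu6, Asp7, Glu12, Glu13, Asp23 → −7.
Net charge = (+2) + (−7) = −5.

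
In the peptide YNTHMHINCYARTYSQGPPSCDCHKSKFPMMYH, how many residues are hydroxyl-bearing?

Serine (S), threonine (T), and tyrosine (Y) each carry a hydroxyl group on the side chain.
Matching residues: Y1, T3, Y10, T13, Y14, S15, S20, S26, Y32.

9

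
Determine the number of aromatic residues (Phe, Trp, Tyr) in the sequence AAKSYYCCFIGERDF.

4

Matching residues: Y5, Y6, F9, F15.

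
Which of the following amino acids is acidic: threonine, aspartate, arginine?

Aspartate (D) and glutamate (E) have carboxylic-acid side chains and are the acidic amino acids.
Of the listed options, only aspartate belongs to this group.

aspartate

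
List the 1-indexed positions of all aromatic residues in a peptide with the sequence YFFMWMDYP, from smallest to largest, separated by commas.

Phenylalanine (F), tryptophan (W), and tyrosine (Y) have aromatic ring side chains.
Matching residues: Y1, F2, F3, W5, Y8.

1, 2, 3, 5, 8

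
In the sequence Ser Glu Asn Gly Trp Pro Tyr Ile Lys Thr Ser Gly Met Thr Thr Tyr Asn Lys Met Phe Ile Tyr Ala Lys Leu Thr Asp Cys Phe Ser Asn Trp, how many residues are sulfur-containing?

Cysteine (C, thiol) and methionine (M, thioether) are the two sulfur-containing amino acids.
Matching residues: Met13, Met19, Cys28.

3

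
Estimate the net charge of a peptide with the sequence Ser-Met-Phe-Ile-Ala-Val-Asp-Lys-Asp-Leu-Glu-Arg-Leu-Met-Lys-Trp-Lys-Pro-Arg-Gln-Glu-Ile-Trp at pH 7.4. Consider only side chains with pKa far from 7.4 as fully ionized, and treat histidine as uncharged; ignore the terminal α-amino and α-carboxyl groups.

+1

Near pH 7.4, K and R contribute +1 each, D and E contribute −1 each, and every other side chain (His included, as stated) is uncharged.
Positive (K, R): Lys8, Arg12, Lys15, Lys17, Arg19 → +5.
Negative (D, E): Asp7, Asp9, Glu11, Glu21 → −4.
Net charge = (+5) + (−4) = +1.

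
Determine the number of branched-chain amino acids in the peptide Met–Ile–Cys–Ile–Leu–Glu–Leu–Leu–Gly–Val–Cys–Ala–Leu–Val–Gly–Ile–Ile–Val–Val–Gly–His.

12

V, L, and I make up the branched-chain aliphatic group.
Matching residues: Ile2, Ile4, Leu5, Leu7, Leu8, Val10, Leu13, Val14, Ile16, Ile17, Val18, Val19.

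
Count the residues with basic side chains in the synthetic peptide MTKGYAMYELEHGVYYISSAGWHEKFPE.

Lysine (K), arginine (R), and histidine (H) have basic, nitrogen-containing side chains.
Matching residues: K3, H12, H23, K25.

4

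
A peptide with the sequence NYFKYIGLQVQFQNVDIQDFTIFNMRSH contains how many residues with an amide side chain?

7

Asparagine (N) and glutamine (Q) have uncharged amide side chains.
Matching residues: N1, Q9, Q11, Q13, N14, Q18, N24.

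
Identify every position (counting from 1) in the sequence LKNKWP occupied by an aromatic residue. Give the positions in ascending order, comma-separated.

F, W, and Y each carry an aromatic ring on the side chain.
Matching residues: W5.

5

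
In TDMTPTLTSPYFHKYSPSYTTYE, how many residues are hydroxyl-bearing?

The –OH-bearing residues are Ser, Thr (aliphatic alcohols), and Tyr (phenol).
Matching residues: T1, T4, T6, T8, S9, Y11, Y15, S16, S18, Y19, T20, T21, Y22.

13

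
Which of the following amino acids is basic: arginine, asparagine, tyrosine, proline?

K, R, and H are the three residues with basic side chains (ε-amine, guanidinium, and imidazole respectively).
Of the listed options, only arginine belongs to this group.

arginine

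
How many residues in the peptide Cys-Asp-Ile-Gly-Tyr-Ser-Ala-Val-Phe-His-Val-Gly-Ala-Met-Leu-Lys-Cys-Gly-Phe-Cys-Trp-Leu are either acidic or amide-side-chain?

1

Acidic: D, E. Amide-side-chain: N, Q.
Acidic residues here: Asp2 (1).
Amide-side-chain residues here: none (0).
The two groups share no amino acid, so total = 1 + 0 = 1.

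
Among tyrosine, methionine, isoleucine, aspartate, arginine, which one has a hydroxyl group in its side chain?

The –OH-bearing residues are Ser, Thr (aliphatic alcohols), and Tyr (phenol).
Of the listed options, only tyrosine belongs to this group.

tyrosine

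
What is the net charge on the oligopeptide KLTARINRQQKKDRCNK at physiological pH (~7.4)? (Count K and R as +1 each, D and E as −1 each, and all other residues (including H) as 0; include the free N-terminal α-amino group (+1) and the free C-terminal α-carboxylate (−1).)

+6

Positive (K, R): K1, R5, R8, K11, K12, R14, K17 → +7.
Negative (D, E): D13 → −1.
The N-terminus (+1) and C-terminus (−1) cancel.
Net charge = (+7) + (−1) = +6.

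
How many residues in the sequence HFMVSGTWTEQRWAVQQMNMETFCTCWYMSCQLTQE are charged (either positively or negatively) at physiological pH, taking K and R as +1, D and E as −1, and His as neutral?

4

Charged side chains at pH ~7.4: K, R (positive); D, E (negative).
Matching residues: E10, R12, E21, E36.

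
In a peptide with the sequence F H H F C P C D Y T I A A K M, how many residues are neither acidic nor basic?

11

Acidic: D, E. Basic: K, R, H. All other residues are neither.
Matching residues: F1, F4, C5, P6, C7, Y9, T10, I11, A12, A13, M15.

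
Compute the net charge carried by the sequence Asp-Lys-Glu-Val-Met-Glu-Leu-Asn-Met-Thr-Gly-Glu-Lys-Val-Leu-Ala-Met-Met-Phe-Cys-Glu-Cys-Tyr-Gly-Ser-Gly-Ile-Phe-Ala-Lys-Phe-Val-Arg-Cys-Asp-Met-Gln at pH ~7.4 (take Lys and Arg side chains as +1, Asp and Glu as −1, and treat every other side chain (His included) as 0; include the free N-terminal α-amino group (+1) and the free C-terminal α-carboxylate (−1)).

Positive (K, R): Lys2, Lys13, Lys30, Arg33 → +4.
Negative (D, E): Asp1, Glu3, Glu6, Glu12, Glu21, Asp35 → −6.
The N-terminus (+1) and C-terminus (−1) cancel.
Net charge = (+4) + (−6) = −2.

-2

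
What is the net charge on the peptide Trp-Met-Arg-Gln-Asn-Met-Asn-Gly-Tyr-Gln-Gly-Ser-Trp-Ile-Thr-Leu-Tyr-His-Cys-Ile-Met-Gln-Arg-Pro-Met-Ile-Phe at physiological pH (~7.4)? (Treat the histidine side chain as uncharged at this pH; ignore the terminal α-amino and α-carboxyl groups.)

+2

At pH ~7.4 the Lys and Arg side chains are protonated (+1), the Asp and Glu side chains are deprotonated (−1), and with His taken as neutral all other side chains carry no charge.
Positive (K, R): Arg3, Arg23 → +2.
Negative (D, E): none → −0.
Net charge = (+2) + (−0) = +2.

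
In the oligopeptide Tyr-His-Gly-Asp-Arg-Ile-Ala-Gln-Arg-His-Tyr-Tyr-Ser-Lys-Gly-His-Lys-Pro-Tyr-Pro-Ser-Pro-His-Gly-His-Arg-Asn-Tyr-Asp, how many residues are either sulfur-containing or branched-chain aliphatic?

1

Sulfur-containing: C, M. Branched-chain aliphatic: I, L, V.
Sulfur-containing residues here: none (0).
Branched-chain aliphatic residues here: Ile6 (1).
The two groups share no amino acid, so total = 0 + 1 = 1.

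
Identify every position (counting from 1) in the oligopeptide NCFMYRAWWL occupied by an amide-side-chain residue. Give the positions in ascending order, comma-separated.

1

The amide-side-chain residues are Asn (N) and Gln (Q).
Matching residues: N1.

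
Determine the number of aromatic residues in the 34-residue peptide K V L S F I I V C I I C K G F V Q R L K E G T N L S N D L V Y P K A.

3

Phenylalanine (F), tryptophan (W), and tyrosine (Y) have aromatic ring side chains.
Matching residues: F5, F15, Y31.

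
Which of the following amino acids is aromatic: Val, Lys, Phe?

Phe

The aromatic amino acids are Phe (F, benzyl), Trp (W, indole), and Tyr (Y, phenol).
Of the listed options, only Phe belongs to this group.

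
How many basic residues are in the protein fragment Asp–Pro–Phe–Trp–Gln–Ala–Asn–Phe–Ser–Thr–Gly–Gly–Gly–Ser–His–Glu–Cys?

Lysine (K), arginine (R), and histidine (H) have basic, nitrogen-containing side chains.
Matching residues: His15.

1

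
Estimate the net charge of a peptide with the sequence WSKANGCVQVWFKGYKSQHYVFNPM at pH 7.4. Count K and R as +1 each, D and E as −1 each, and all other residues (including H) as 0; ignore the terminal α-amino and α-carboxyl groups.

Positive (K, R): K3, K13, K16 → +3.
Negative (D, E): none → −0.
Net charge = (+3) + (−0) = +3.

+3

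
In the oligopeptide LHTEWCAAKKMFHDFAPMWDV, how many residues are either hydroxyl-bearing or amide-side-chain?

1

Hydroxyl-bearing: S, T, Y. Amide-side-chain: N, Q.
Hydroxyl-bearing residues here: T3 (1).
Amide-side-chain residues here: none (0).
The two groups share no amino acid, so total = 1 + 0 = 1.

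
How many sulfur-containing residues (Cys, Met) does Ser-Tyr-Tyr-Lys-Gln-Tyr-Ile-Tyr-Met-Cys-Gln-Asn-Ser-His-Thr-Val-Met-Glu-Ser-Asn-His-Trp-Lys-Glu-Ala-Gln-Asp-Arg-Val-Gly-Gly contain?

Matching residues: Met9, Cys10, Met17.

3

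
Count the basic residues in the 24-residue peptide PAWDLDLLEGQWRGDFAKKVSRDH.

Lysine (K), arginine (R), and histidine (H) have basic, nitrogen-containing side chains.
Matching residues: R13, K18, K19, R22, H24.

5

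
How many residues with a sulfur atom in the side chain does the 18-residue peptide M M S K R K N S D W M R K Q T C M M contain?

6

The sulfur-bearing residues are cysteine (–SH) and methionine (–S–CH₃).
Matching residues: M1, M2, M11, C16, M17, M18.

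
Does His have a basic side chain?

K, R, and H are the three residues with basic side chains (ε-amine, guanidinium, and imidazole respectively).
Histidine is in this group.

Yes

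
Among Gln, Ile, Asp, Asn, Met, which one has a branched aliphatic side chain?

V, L, and I make up the branched-chain aliphatic group.
Of the listed options, only Ile belongs to this group.

Ile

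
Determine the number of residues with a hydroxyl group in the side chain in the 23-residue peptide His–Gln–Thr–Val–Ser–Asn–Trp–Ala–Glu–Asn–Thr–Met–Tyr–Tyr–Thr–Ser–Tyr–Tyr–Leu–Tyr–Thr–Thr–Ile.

S, T, and Y are the three residues with a side-chain hydroxyl.
Matching residues: Thr3, Ser5, Thr11, Tyr13, Tyr14, Thr15, Ser16, Tyr17, Tyr18, Tyr20, Thr21, Thr22.

12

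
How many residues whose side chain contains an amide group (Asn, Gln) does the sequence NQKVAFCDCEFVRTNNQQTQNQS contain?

Matching residues: N1, Q2, N15, N16, Q17, Q18, Q20, N21, Q22.

9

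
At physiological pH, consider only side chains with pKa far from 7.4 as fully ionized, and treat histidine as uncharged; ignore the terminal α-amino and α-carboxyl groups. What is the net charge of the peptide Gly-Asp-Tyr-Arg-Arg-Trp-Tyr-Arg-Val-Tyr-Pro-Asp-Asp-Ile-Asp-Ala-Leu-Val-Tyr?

-1

Near pH 7.4, K and R contribute +1 each, D and E contribute −1 each, and every other side chain (His included, as stated) is uncharged.
Positive (K, R): Arg4, Arg5, Arg8 → +3.
Negative (D, E): Asp2, Asp12, Asp13, Asp15 → −4.
Net charge = (+3) + (−4) = −1.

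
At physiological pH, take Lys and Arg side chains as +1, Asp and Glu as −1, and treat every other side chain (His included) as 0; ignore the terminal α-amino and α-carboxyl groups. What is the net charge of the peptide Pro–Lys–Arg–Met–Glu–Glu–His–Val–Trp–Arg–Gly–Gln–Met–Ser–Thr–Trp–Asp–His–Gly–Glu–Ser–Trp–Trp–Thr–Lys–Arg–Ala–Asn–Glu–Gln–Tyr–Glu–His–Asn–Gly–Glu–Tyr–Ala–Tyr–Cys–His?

-2

Positive (K, R): Lys2, Arg3, Arg10, Lys25, Arg26 → +5.
Negative (D, E): Glu5, Glu6, Asp17, Glu20, Glu29, Glu32, Glu36 → −7.
Net charge = (+5) + (−7) = −2.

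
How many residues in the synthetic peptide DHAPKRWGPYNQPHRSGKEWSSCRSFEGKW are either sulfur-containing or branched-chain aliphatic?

1

Sulfur-containing: C, M. Branched-chain aliphatic: I, L, V.
Sulfur-containing residues here: C23 (1).
Branched-chain aliphatic residues here: none (0).
The two groups share no amino acid, so total = 1 + 0 = 1.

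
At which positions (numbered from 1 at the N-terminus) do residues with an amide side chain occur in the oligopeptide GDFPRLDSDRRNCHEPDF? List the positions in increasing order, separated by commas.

12

Only N (asparagine) and Q (glutamine) carry a side-chain carboxamide.
Matching residues: N12.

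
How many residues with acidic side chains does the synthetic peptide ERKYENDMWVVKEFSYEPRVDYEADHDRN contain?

The acidic residues are Asp (D) and Glu (E), whose side chains end in a carboxylate group.
Matching residues: E1, E5, D7, E13, E17, D21, E23, D25, D27.

9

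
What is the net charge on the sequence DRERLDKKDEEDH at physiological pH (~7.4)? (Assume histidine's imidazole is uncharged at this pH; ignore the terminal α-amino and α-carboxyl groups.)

-3

At pH ~7.4 the Lys and Arg side chains are protonated (+1), the Asp and Glu side chains are deprotonated (−1), and with His taken as neutral all other side chains carry no charge.
Positive (K, R): R2, R4, K7, K8 → +4.
Negative (D, E): D1, E3, D6, D9, E10, E11, D12 → −7.
Net charge = (+4) + (−7) = −3.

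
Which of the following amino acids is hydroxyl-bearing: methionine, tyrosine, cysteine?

Serine (S), threonine (T), and tyrosine (Y) each carry a hydroxyl group on the side chain.
Of the listed options, only tyrosine belongs to this group.

tyrosine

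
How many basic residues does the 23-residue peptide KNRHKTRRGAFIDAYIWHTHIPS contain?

The basic amino acids are Lys (K), Arg (R), and His (H).
Matching residues: K1, R3, H4, K5, R7, R8, H18, H20.

8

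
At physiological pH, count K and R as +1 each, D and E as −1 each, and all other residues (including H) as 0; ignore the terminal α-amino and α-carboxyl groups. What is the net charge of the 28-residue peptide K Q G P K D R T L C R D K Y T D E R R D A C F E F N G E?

0

Positive (K, R): K1, K5, R7, R11, K13, R18, R19 → +7.
Negative (D, E): D6, D12, D16, E17, D20, E24, E28 → −7.
Net charge = (+7) + (−7) = 0.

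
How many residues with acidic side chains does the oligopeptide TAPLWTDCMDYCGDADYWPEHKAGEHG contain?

Only D (aspartate) and E (glutamate) carry a side-chain carboxylic acid.
Matching residues: D7, D10, D14, D16, E20, E25.

6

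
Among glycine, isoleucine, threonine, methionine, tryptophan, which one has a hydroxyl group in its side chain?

S, T, and Y are the three residues with a side-chain hydroxyl.
Of the listed options, only threonine belongs to this group.

threonine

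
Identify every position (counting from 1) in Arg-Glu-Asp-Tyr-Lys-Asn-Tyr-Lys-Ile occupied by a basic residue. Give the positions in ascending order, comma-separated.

K, R, and H are the three residues with basic side chains (ε-amine, guanidinium, and imidazole respectively).
Matching residues: Arg1, Lys5, Lys8.

1, 5, 8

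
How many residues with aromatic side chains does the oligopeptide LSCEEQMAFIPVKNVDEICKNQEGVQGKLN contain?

Phenylalanine (F), tryptophan (W), and tyrosine (Y) have aromatic ring side chains.
Matching residues: F9.

1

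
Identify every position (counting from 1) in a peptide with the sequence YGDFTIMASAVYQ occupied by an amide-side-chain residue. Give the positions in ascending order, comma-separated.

13

Matching residues: Q13.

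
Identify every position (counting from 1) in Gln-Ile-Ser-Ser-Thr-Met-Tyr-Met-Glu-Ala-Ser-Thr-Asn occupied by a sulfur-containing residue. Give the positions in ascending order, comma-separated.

Cysteine (C, thiol) and methionine (M, thioether) are the two sulfur-containing amino acids.
Matching residues: Met6, Met8.

6, 8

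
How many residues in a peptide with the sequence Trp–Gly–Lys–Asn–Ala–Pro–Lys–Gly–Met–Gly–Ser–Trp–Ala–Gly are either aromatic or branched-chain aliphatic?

2

Aromatic: F, W, Y. Branched-chain aliphatic: I, L, V.
Aromatic residues here: Trp1, Trp12 (2).
Branched-chain aliphatic residues here: none (0).
The two groups share no amino acid, so total = 2 + 0 = 2.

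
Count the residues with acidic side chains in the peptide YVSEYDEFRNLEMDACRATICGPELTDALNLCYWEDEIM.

10

Only D (aspartate) and E (glutamate) carry a side-chain carboxylic acid.
Matching residues: E4, D6, E7, E12, D14, E24, D27, E35, D36, E37.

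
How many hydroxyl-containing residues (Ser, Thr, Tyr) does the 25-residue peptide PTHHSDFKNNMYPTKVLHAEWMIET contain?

5

Matching residues: T2, S5, Y12, T14, T25.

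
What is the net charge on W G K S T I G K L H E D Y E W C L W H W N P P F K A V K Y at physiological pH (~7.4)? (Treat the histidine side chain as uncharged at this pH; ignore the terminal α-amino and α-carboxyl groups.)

At pH ~7.4 the Lys and Arg side chains are protonated (+1), the Asp and Glu side chains are deprotonated (−1), and with His taken as neutral all other side chains carry no charge.
Positive (K, R): K3, K8, K25, K28 → +4.
Negative (D, E): E11, D12, E14 → −3.
Net charge = (+4) + (−3) = +1.

+1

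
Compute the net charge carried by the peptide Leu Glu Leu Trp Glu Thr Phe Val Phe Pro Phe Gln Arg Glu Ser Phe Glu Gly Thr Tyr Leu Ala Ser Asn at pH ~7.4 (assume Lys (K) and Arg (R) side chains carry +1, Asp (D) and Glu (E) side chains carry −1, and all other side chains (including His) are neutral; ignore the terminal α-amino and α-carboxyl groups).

Positive (K, R): Arg13 → +1.
Negative (D, E): Glu2, Glu5, Glu14, Glu17 → −4.
Net charge = (+1) + (−4) = −3.

-3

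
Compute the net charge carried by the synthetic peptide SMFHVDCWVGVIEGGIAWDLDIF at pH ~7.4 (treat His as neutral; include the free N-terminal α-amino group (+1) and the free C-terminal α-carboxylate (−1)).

-4

Near pH 7.4, K and R contribute +1 each, D and E contribute −1 each, and every other side chain (His included, as stated) is uncharged.
Positive (K, R): none → +0.
Negative (D, E): D6, E13, D19, D21 → −4.
The N-terminus (+1) and C-terminus (−1) cancel.
Net charge = (+0) + (−4) = −4.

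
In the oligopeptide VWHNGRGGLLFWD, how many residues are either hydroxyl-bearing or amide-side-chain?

1

Hydroxyl-bearing: S, T, Y. Amide-side-chain: N, Q.
Hydroxyl-bearing residues here: none (0).
Amide-side-chain residues here: N4 (1).
The two groups share no amino acid, so total = 0 + 1 = 1.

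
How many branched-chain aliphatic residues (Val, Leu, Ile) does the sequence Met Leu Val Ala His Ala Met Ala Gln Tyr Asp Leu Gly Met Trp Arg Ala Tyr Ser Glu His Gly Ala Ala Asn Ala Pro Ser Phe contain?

3

Matching residues: Leu2, Val3, Leu12.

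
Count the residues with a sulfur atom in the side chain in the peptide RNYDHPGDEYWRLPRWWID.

0

Only Cys (C) and Met (M) have a sulfur atom in the side chain.
None of the 19 residues belong to this group.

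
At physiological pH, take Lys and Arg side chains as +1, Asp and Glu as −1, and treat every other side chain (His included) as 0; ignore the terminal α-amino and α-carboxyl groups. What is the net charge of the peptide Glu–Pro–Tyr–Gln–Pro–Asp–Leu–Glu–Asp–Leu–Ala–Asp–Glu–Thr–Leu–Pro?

Positive (K, R): none → +0.
Negative (D, E): Glu1, Asp6, Glu8, Asp9, Asp12, Glu13 → −6.
Net charge = (+0) + (−6) = −6.

-6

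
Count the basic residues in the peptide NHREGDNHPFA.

3

Lysine (K), arginine (R), and histidine (H) have basic, nitrogen-containing side chains.
Matching residues: H2, R3, H8.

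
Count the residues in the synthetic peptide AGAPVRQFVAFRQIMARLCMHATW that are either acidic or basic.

4

Acidic: D, E. Basic: H, K, R.
Acidic residues here: none (0).
Basic residues here: R6, R12, R17, H21 (4).
The two groups share no amino acid, so total = 0 + 4 = 4.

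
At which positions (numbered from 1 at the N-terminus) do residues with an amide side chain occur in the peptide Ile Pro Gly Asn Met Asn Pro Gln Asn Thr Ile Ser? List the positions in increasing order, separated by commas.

Only N (asparagine) and Q (glutamine) carry a side-chain carboxamide.
Matching residues: Asn4, Asn6, Gln8, Asn9.

4, 6, 8, 9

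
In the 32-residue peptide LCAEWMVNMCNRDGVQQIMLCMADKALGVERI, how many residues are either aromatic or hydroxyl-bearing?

Aromatic: F, W, Y. Hydroxyl-bearing: S, T, Y.
Aromatic residues here: W5 (1).
Hydroxyl-bearing residues here: none (0).
(Y belongs to both groups, but none appear in this sequence.) Total = 1 + 0 = 1.

1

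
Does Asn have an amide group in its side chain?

Only N (asparagine) and Q (glutamine) carry a side-chain carboxamide.
Asparagine is in this group.

Yes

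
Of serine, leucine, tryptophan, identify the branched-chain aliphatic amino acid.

leucine

V, L, and I make up the branched-chain aliphatic group.
Of the listed options, only leucine belongs to this group.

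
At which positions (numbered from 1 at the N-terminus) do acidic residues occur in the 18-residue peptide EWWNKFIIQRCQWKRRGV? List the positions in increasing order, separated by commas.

1

Aspartate (D) and glutamate (E) have carboxylic-acid side chains and are the acidic amino acids.
Matching residues: E1.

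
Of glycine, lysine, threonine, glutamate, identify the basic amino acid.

lysine

K, R, and H are the three residues with basic side chains (ε-amine, guanidinium, and imidazole respectively).
Of the listed options, only lysine belongs to this group.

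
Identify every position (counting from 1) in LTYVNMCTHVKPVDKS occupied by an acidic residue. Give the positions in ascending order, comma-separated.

14

Aspartate (D) and glutamate (E) have carboxylic-acid side chains and are the acidic amino acids.
Matching residues: D14.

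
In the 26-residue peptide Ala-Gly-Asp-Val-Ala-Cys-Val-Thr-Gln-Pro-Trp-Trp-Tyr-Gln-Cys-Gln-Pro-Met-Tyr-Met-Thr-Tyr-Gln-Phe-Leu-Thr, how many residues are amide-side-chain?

4

Only N (asparagine) and Q (glutamine) carry a side-chain carboxamide.
Matching residues: Gln9, Gln14, Gln16, Gln23.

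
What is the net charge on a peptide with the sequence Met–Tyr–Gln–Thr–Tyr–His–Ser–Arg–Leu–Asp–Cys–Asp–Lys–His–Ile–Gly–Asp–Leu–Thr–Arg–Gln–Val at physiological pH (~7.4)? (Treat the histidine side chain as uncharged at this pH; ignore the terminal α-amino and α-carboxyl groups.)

0

The side chains ionized at physiological pH are Lys/Arg (+1) and Asp/Glu (−1); with His treated as neutral, nothing else contributes.
Positive (K, R): Arg8, Lys13, Arg20 → +3.
Negative (D, E): Asp10, Asp12, Asp17 → −3.
Net charge = (+3) + (−3) = 0.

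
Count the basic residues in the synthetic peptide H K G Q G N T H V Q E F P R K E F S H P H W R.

The basic amino acids are Lys (K), Arg (R), and His (H).
Matching residues: H1, K2, H8, R14, K15, H19, H21, R23.

8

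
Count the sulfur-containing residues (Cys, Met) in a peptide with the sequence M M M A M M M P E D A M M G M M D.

10

Matching residues: M1, M2, M3, M5, M6, M7, M12, M13, M15, M16.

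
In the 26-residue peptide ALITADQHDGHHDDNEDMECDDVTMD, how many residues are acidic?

The acidic residues are Asp (D) and Glu (E), whose side chains end in a carboxylate group.
Matching residues: D6, D9, D13, D14, E16, D17, E19, D21, D22, D26.

10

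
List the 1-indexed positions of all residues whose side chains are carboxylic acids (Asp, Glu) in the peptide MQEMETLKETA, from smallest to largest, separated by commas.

Matching residues: E3, E5, E9.

3, 5, 9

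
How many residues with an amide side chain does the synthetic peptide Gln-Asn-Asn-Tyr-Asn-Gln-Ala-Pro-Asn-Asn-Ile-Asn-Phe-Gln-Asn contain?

Asparagine (N) and glutamine (Q) have uncharged amide side chains.
Matching residues: Gln1, Asn2, Asn3, Asn5, Gln6, Asn9, Asn10, Asn12, Gln14, Asn15.

10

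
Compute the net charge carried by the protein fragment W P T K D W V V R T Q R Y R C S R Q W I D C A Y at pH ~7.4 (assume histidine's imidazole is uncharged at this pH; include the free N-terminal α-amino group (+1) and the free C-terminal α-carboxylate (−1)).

The side chains ionized at physiological pH are Lys/Arg (+1) and Asp/Glu (−1); with His treated as neutral, nothing else contributes.
Positive (K, R): K4, R9, R12, R14, R17 → +5.
Negative (D, E): D5, D21 → −2.
The N-terminus (+1) and C-terminus (−1) cancel.
Net charge = (+5) + (−2) = +3.

+3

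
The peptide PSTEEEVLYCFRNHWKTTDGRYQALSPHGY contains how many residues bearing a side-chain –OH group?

8

S, T, and Y are the three residues with a side-chain hydroxyl.
Matching residues: S2, T3, Y9, T17, T18, Y22, S26, Y30.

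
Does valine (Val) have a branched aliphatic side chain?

V, L, and I make up the branched-chain aliphatic group.
Valine is in this group.

Yes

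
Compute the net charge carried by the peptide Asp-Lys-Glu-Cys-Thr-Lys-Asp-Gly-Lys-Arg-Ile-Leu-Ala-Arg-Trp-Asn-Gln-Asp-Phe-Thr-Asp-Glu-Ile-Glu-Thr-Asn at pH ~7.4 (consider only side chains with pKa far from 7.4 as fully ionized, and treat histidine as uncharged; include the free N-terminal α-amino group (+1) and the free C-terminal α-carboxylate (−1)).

-2

At pH ~7.4 the Lys and Arg side chains are protonated (+1), the Asp and Glu side chains are deprotonated (−1), and with His taken as neutral all other side chains carry no charge.
Positive (K, R): Lys2, Lys6, Lys9, Arg10, Arg14 → +5.
Negative (D, E): Asp1, Glu3, Asp7, Asp18, Asp21, Glu22, Glu24 → −7.
The N-terminus (+1) and C-terminus (−1) cancel.
Net charge = (+5) + (−7) = −2.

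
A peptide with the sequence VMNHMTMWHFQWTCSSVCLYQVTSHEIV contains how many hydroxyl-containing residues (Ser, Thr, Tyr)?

Matching residues: T6, T13, S15, S16, Y20, T23, S24.

7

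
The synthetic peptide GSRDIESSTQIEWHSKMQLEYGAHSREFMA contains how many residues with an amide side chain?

Only N (asparagine) and Q (glutamine) carry a side-chain carboxamide.
Matching residues: Q10, Q18.

2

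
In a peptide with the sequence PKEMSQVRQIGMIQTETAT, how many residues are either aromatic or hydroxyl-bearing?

4

Aromatic: F, W, Y. Hydroxyl-bearing: S, T, Y.
Aromatic residues here: none (0).
Hydroxyl-bearing residues here: S5, T15, T17, T19 (4).
(Y belongs to both groups, but none appear in this sequence.) Total = 0 + 4 = 4.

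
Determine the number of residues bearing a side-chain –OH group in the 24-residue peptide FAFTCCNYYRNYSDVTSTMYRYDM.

The –OH-bearing residues are Ser, Thr (aliphatic alcohols), and Tyr (phenol).
Matching residues: T4, Y8, Y9, Y12, S13, T16, S17, T18, Y20, Y22.

10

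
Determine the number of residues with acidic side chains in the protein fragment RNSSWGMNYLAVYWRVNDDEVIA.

3

Only D (aspartate) and E (glutamate) carry a side-chain carboxylic acid.
Matching residues: D18, D19, E20.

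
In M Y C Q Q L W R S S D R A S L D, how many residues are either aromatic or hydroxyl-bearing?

5

Aromatic: F, W, Y. Hydroxyl-bearing: S, T, Y.
Aromatic residues here: Y2, W7 (2).
Hydroxyl-bearing residues here: Y2, S9, S10, S14 (4).
Y is in both groups, so the 1 Y residue must not be double-counted.
Total = 2 + 4 − 1 = 5.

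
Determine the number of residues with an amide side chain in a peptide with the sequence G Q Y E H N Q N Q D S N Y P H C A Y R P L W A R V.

6

Only N (asparagine) and Q (glutamine) carry a side-chain carboxamide.
Matching residues: Q2, N6, Q7, N8, Q9, N12.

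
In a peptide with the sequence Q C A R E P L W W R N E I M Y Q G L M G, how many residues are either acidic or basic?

4

Acidic: D, E. Basic: H, K, R.
Acidic residues here: E5, E12 (2).
Basic residues here: R4, R10 (2).
The two groups share no amino acid, so total = 2 + 2 = 4.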